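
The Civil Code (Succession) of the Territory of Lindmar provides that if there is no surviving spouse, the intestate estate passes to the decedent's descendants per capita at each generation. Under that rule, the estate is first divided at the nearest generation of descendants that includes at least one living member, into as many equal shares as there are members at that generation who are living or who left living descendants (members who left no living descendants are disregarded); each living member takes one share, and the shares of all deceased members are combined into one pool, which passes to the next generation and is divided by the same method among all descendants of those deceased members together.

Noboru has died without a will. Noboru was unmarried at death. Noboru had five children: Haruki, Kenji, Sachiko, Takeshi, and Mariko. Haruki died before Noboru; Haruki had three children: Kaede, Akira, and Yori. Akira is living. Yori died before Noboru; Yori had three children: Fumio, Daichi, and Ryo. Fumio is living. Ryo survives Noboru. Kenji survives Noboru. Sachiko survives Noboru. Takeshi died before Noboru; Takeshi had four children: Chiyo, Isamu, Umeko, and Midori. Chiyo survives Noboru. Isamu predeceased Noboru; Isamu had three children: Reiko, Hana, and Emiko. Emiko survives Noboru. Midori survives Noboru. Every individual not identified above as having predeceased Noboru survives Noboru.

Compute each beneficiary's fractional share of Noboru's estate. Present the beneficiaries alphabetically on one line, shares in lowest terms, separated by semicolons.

Akira 2/35; Chiyo 2/35; Daichi 2/105; Emiko 2/105; Fumio 2/105; Hana 2/105; Kaede 2/35; Kenji 1/5; Mariko 1/5; Midori 2/35; Reiko 2/105; Ryo 2/105; Sachiko 1/5; Umeko 2/35

There is no surviving spouse, so the entire estate passes to Noboru's descendants per capita at each generation.
At generation 1 (Haruki, Kenji, Sachiko, Takeshi, Mariko) there are 5 shares of (1)/5 = 1/5 each.
Living: Kenji, Sachiko, and Mariko — each takes 1/5.
Deceased: Haruki and Takeshi. Their combined 2/5 is pooled and carried to generation 2.
At generation 2 (Kaede, Akira, Yori, Chiyo, Isamu, Umeko, Midori) there are 7 shares of (2/5)/7 = 2/35 each.
Living: Kaede, Akira, Chiyo, Umeko, and Midori — each takes 2/35.
Deceased: Yori and Isamu. Their combined 4/35 is pooled and carried to generation 3.
At generation 3 (Fumio, Daichi, Ryo, Reiko, Hana, Emiko) there are 6 shares of (4/35)/6 = 2/105 each.
Living: Fumio, Daichi, Ryo, Reiko, Hana, and Emiko — each takes 2/105.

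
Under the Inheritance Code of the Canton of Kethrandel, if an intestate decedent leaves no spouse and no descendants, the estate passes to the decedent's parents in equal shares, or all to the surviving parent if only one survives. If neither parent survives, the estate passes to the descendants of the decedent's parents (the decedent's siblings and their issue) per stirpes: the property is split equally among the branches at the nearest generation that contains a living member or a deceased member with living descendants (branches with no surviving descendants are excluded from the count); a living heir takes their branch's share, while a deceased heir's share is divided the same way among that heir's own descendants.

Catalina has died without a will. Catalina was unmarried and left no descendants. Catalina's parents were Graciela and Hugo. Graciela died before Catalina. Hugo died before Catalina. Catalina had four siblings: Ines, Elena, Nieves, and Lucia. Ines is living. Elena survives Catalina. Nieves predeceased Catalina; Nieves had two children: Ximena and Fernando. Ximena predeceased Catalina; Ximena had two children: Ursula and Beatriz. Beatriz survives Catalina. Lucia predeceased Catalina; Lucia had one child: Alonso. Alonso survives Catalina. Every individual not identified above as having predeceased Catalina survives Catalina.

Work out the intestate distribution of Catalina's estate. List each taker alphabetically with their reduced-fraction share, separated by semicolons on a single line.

Neither parent survives and there are no descendants, so the estate passes to Catalina's siblings and their issue per stirpes.
The estate is divided into 4 equal shares of 1/4 among Ines, Elena, Nieves, Lucia.
Ines is living and takes 1/4.
Elena is living and takes 1/4.
Nieves predeceased; the 1/4 allotted to Nieves's branch passes to Nieves's issue by representation.
The 1/4 is divided into 2 equal shares of 1/8 among Ximena, Fernando.
Ximena predeceased; the 1/8 allotted to Ximena's branch passes to Ximena's issue by representation.
The 1/8 is divided into 2 equal shares of 1/16 among Ursula, Beatriz.
Ursula is living and takes 1/16.
Beatriz is living and takes 1/16.
Fernando is living and takes 1/8.
Lucia predeceased; the 1/4 allotted to Lucia's branch passes to Lucia's issue by representation.
Alonso is the sole taker at this level and receives the full 1/4.

Alonso 1/4; Beatriz 1/16; Elena 1/4; Fernando 1/8; Ines 1/4; Ursula 1/16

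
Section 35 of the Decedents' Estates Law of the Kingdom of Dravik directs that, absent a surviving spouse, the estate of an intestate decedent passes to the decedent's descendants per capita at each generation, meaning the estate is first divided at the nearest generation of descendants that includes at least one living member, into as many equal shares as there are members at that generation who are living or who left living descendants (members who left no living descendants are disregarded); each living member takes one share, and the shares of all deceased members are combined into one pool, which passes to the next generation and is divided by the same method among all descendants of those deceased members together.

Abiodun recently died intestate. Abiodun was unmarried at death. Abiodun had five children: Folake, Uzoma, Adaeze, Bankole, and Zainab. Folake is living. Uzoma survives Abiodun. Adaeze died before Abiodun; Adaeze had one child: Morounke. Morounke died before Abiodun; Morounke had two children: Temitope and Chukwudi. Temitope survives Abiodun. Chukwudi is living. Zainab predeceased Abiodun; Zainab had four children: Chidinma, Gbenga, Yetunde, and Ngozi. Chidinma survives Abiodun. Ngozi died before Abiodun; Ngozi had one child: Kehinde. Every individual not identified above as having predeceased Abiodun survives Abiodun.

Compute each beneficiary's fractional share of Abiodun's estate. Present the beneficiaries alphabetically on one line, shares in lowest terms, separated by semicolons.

There is no surviving spouse, so the entire estate passes to Abiodun's descendants per capita at each generation.
At generation 1 (Folake, Uzoma, Adaeze, Bankole, Zainab) there are 5 shares of (1)/5 = 1/5 each.
Living: Folake, Uzoma, and Bankole — each takes 1/5.
Deceased: Adaeze and Zainab. Their combined 2/5 is pooled and carried to generation 2.
At generation 2 (Morounke, Chidinma, Gbenga, Yetunde, Ngozi) there are 5 shares of (2/5)/5 = 2/25 each.
Living: Chidinma, Gbenga, and Yetunde — each takes 2/25.
Deceased: Morounke and Ngozi. Their combined 4/25 is pooled and carried to generation 3.
At generation 3 (Temitope, Chukwudi, Kehinde) there are 3 shares of (4/25)/3 = 4/75 each.
Living: Temitope, Chukwudi, and Kehinde — each takes 4/75.

Bankole 1/5; Chidinma 2/25; Chukwudi 4/75; Folake 1/5; Gbenga 2/25; Kehinde 4/75; Temitope 4/75; Uzoma 1/5; Yetunde 2/25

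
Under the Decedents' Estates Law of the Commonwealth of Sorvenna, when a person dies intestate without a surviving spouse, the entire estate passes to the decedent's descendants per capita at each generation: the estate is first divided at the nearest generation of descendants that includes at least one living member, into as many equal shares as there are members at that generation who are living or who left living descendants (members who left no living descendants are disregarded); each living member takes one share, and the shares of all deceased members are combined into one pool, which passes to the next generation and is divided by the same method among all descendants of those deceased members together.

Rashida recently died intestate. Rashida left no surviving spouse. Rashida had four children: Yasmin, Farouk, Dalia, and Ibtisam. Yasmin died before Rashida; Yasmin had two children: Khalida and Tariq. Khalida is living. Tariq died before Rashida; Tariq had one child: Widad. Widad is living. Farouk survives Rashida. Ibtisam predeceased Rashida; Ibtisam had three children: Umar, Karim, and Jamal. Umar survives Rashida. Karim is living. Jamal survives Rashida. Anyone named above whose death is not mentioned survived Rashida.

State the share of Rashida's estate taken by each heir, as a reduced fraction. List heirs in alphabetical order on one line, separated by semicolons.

There is no surviving spouse, so the entire estate passes to Rashida's descendants per capita at each generation.
At generation 1 (Yasmin, Farouk, Dalia, Ibtisam) there are 4 shares of (1)/4 = 1/4 each.
Living: Farouk and Dalia — each takes 1/4.
Deceased: Yasmin and Ibtisam. Their combined 1/2 is pooled and carried to generation 2.
At generation 2 (Khalida, Tariq, Umar, Karim, Jamal) there are 5 shares of (1/2)/5 = 1/10 each.
Living: Khalida, Umar, Karim, and Jamal — each takes 1/10.
Deceased: Tariq. That 1/10 share is carried to generation 3.
At generation 3 (Widad) there are 1 shares of (1/10)/1 = 1/10 each.
Living: Widad — each takes 1/10.

Dalia 1/4; Farouk 1/4; Jamal 1/10; Karim 1/10; Khalida 1/10; Umar 1/10; Widad 1/10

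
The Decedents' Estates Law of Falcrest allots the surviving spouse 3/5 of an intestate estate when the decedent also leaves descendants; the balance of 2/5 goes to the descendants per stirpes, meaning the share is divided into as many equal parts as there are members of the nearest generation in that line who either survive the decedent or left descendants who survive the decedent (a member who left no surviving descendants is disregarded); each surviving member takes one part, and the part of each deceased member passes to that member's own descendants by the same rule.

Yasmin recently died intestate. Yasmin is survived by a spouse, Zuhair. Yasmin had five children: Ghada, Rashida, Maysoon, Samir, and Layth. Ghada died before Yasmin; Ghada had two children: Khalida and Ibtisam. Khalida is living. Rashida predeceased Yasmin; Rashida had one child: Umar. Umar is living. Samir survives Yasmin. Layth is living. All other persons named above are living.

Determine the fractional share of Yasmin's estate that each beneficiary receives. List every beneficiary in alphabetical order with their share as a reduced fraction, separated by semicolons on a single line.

Zuhair, as surviving spouse, takes 3/5.
The remaining 2/5 passes to Yasmin's descendants per stirpes.
The 2/5 is divided into 5 equal shares of 2/25 among Ghada, Rashida, Maysoon, Samir, Layth.
Ghada predeceased; the 2/25 allotted to Ghada's branch passes to Ghada's issue by representation.
The 2/25 is divided into 2 equal shares of 1/25 among Khalida, Ibtisam.
Khalida is living and takes 1/25.
Ibtisam is living and takes 1/25.
Rashida predeceased; the 2/25 allotted to Rashida's branch passes to Rashida's issue by representation.
Umar is the sole taker at this level and receives the full 2/25.
Maysoon is living and takes 2/25.
Samir is living and takes 2/25.
Layth is living and takes 2/25.

Ibtisam 1/25; Khalida 1/25; Layth 2/25; Maysoon 2/25; Samir 2/25; Umar 2/25; Zuhair 3/5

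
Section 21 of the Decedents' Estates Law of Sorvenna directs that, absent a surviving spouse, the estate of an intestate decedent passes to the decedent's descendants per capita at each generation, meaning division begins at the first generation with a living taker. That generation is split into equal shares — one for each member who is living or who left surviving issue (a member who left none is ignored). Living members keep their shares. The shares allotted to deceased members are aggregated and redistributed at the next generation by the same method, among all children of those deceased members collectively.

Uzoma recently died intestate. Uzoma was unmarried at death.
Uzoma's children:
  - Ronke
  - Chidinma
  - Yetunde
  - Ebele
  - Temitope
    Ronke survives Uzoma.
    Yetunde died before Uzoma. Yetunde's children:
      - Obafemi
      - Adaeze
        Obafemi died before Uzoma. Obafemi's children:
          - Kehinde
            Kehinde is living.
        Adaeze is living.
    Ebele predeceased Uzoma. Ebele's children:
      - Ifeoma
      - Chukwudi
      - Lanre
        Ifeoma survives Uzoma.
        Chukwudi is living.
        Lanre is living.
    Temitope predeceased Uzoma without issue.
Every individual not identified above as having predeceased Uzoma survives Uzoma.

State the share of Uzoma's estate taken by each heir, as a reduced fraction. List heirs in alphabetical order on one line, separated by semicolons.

Adaeze 1/10; Chidinma 1/4; Chukwudi 1/10; Ifeoma 1/10; Kehinde 1/10; Lanre 1/10; Ronke 1/4

There is no surviving spouse, so the entire estate passes to Uzoma's descendants per capita at each generation.
At generation 1 (Ronke, Chidinma, Yetunde, Ebele) there are 4 shares of (1)/4 = 1/4 each.
Living: Ronke and Chidinma — each takes 1/4.
Deceased: Yetunde and Ebele. Their combined 1/2 is pooled and carried to generation 2.
At generation 2 (Obafemi, Adaeze, Ifeoma, Chukwudi, Lanre) there are 5 shares of (1/2)/5 = 1/10 each.
Living: Adaeze, Ifeoma, Chukwudi, and Lanre — each takes 1/10.
Deceased: Obafemi. That 1/10 share is carried to generation 3.
At generation 3 (Kehinde) there are 1 shares of (1/10)/1 = 1/10 each.
Living: Kehinde — each takes 1/10.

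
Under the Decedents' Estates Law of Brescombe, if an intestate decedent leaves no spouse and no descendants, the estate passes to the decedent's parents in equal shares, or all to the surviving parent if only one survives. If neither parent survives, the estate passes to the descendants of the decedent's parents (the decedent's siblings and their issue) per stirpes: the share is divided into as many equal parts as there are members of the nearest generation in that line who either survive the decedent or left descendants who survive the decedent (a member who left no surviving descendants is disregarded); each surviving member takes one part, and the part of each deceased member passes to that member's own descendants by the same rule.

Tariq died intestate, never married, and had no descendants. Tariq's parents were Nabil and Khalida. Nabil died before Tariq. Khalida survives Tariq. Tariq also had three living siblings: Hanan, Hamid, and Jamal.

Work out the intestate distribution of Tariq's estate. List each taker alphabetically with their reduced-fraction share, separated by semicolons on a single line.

Khalida 1

Only one parent, Khalida, survives, so Khalida takes the entire estate. The siblings take nothing because a surviving parent has priority.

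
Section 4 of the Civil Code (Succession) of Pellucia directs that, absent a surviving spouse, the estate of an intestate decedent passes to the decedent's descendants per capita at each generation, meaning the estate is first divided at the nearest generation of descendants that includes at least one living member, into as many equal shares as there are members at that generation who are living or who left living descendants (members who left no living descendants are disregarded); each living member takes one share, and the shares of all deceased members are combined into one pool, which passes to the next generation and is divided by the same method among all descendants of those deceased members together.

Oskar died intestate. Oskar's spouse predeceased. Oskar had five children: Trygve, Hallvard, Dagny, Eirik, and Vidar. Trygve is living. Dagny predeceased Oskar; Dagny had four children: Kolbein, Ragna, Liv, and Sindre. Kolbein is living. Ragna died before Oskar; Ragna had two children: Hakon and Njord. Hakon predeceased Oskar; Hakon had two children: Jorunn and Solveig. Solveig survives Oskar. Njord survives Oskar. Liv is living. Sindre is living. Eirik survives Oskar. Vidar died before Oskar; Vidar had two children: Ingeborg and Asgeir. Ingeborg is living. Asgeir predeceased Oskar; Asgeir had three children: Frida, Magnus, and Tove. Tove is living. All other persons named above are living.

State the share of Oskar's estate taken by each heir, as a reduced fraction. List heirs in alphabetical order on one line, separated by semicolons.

Eirik 1/5; Frida 2/75; Hallvard 1/5; Ingeborg 1/15; Jorunn 1/75; Kolbein 1/15; Liv 1/15; Magnus 2/75; Njord 2/75; Sindre 1/15; Solveig 1/75; Tove 2/75; Trygve 1/5

There is no surviving spouse, so the entire estate passes to Oskar's descendants per capita at each generation.
At generation 1 (Trygve, Hallvard, Dagny, Eirik, Vidar) there are 5 shares of (1)/5 = 1/5 each.
Living: Trygve, Hallvard, and Eirik — each takes 1/5.
Deceased: Dagny and Vidar. Their combined 2/5 is pooled and carried to generation 2.
At generation 2 (Kolbein, Ragna, Liv, Sindre, Ingeborg, Asgeir) there are 6 shares of (2/5)/6 = 1/15 each.
Living: Kolbein, Liv, Sindre, and Ingeborg — each takes 1/15.
Deceased: Ragna and Asgeir. Their combined 2/15 is pooled and carried to generation 3.
At generation 3 (Hakon, Njord, Frida, Magnus, Tove) there are 5 shares of (2/15)/5 = 2/75 each.
Living: Njord, Frida, Magnus, and Tove — each takes 2/75.
Deceased: Hakon. That 2/75 share is carried to generation 4.
At generation 4 (Jorunn, Solveig) there are 2 shares of (2/75)/2 = 1/75 each.
Living: Jorunn and Solveig — each takes 1/75.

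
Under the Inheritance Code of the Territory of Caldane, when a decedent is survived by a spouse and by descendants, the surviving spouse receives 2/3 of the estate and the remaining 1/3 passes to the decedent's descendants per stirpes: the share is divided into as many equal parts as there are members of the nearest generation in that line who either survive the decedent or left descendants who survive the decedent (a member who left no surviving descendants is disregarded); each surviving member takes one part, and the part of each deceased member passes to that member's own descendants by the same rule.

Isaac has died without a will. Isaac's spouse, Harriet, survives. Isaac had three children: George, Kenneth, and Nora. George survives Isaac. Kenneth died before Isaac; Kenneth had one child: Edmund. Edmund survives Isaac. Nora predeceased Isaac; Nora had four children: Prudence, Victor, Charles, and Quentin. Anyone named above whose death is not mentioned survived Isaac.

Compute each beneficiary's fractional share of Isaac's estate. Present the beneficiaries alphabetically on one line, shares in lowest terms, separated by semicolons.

Harriet, as surviving spouse, takes 2/3.
The remaining 1/3 passes to Isaac's descendants per stirpes.
The 1/3 is divided into 3 equal shares of 1/9 among George, Kenneth, Nora.
George is living and takes 1/9.
Kenneth predeceased; the 1/9 allotted to Kenneth's branch passes to Kenneth's issue by representation.
Edmund is the sole taker at this level and receives the full 1/9.
Nora predeceased; the 1/9 allotted to Nora's branch passes to Nora's issue by representation.
The 1/9 is divided into 4 equal shares of 1/36 among Prudence, Victor, Charles, Quentin.
Prudence is living and takes 1/36.
Victor is living and takes 1/36.
Charles is living and takes 1/36.
Quentin is living and takes 1/36.

Charles 1/36; Edmund 1/9; George 1/9; Harriet 2/3; Prudence 1/36; Quentin 1/36; Victor 1/36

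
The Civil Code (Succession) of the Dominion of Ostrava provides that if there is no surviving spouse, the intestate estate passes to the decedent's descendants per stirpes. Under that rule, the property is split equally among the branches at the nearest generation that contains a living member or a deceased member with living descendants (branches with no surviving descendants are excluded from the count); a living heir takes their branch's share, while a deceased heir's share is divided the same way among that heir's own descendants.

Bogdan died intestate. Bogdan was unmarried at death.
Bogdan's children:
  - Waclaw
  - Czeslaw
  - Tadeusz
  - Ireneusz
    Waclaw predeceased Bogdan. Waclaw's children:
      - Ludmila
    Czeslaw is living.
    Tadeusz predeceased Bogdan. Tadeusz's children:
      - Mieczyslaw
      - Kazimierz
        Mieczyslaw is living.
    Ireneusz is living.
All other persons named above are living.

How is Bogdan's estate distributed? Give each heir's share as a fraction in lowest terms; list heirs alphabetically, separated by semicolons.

Czeslaw 1/4; Ireneusz 1/4; Kazimierz 1/8; Ludmila 1/4; Mieczyslaw 1/8

There is no surviving spouse, so the entire estate passes to Bogdan's descendants per stirpes.
The estate is divided into 4 equal shares of 1/4 among Waclaw, Czeslaw, Tadeusz, Ireneusz.
Waclaw predeceased; the 1/4 allotted to Waclaw's branch passes to Waclaw's issue by representation.
Ludmila is the sole taker at this level and receives the full 1/4.
Czeslaw is living and takes 1/4.
Tadeusz predeceased; the 1/4 allotted to Tadeusz's branch passes to Tadeusz's issue by representation.
The 1/4 is divided into 2 equal shares of 1/8 among Mieczyslaw, Kazimierz.
Mieczyslaw is living and takes 1/8.
Kazimierz is living and takes 1/8.
Ireneusz is living and takes 1/4.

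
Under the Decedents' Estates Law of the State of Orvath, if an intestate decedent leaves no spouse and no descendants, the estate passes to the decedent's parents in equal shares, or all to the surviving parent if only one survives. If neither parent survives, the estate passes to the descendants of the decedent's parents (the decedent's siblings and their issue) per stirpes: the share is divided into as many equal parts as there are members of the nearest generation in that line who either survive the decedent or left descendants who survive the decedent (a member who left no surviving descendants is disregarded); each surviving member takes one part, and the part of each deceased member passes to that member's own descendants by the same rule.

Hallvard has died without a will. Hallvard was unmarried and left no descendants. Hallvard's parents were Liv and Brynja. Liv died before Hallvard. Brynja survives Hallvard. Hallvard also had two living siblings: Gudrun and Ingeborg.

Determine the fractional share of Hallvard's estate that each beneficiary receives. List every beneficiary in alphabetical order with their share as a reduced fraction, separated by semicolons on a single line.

Only one parent, Brynja, survives, so Brynja takes the entire estate. The siblings take nothing because a surviving parent has priority.

Brynja 1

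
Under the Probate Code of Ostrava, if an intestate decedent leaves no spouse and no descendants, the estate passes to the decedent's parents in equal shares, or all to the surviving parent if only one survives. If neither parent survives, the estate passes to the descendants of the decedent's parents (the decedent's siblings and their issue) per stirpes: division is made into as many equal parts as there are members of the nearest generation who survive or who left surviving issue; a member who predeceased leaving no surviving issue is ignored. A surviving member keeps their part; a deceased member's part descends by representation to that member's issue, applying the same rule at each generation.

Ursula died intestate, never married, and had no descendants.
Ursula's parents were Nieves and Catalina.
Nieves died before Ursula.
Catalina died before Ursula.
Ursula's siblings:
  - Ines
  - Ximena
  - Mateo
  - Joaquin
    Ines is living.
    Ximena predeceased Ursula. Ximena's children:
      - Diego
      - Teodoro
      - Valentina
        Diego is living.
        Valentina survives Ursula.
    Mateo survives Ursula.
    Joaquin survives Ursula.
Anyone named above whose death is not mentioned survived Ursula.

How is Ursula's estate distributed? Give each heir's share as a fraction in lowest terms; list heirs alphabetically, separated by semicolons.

Diego 1/12; Ines 1/4; Joaquin 1/4; Mateo 1/4; Teodoro 1/12; Valentina 1/12

Neither parent survives and there are no descendants, so the estate passes to Ursula's siblings and their issue per stirpes.
The estate is divided into 4 equal shares of 1/4 among Ines, Ximena, Mateo, Joaquin.
Ines is living and takes 1/4.
Ximena predeceased; the 1/4 allotted to Ximena's branch passes to Ximena's issue by representation.
The 1/4 is divided into 3 equal shares of 1/12 among Diego, Teodoro, Valentina.
Diego is living and takes 1/12.
Teodoro is living and takes 1/12.
Valentina is living and takes 1/12.
Mateo is living and takes 1/4.
Joaquin is living and takes 1/4.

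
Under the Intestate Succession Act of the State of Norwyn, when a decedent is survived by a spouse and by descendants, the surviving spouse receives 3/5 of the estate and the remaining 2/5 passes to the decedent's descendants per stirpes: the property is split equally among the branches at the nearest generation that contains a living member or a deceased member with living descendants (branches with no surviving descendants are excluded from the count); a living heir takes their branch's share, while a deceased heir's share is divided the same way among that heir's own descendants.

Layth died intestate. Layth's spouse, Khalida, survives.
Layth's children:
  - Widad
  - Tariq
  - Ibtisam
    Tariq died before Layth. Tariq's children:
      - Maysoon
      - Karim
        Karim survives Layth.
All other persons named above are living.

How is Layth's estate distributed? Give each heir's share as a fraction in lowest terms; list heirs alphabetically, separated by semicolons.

Ibtisam 2/15; Karim 1/15; Khalida 3/5; Maysoon 1/15; Widad 2/15

Khalida, as surviving spouse, takes 3/5.
The remaining 2/5 passes to Layth's descendants per stirpes.
The 2/5 is divided into 3 equal shares of 2/15 among Widad, Tariq, Ibtisam.
Widad is living and takes 2/15.
Tariq predeceased; the 2/15 allotted to Tariq's branch passes to Tariq's issue by representation.
The 2/15 is divided into 2 equal shares of 1/15 among Maysoon, Karim.
Maysoon is living and takes 1/15.
Karim is living and takes 1/15.
Ibtisam is living and takes 2/15.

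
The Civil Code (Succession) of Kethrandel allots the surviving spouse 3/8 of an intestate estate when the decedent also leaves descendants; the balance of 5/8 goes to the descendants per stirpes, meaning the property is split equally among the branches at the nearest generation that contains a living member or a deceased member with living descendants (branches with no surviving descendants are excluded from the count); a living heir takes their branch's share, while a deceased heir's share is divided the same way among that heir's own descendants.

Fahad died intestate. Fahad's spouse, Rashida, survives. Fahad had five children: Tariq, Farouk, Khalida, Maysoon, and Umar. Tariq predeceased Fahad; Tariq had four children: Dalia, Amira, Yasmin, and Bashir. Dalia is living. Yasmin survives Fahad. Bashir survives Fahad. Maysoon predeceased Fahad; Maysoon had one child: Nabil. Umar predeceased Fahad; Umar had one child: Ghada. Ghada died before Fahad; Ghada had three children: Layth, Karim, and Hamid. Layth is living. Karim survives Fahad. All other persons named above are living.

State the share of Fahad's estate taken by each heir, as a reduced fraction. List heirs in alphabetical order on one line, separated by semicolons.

Rashida, as surviving spouse, takes 3/8.
The remaining 5/8 passes to Fahad's descendants per stirpes.
The 5/8 is divided into 5 equal shares of 1/8 among Tariq, Farouk, Khalida, Maysoon, Umar.
Tariq predeceased; the 1/8 allotted to Tariq's branch passes to Tariq's issue by representation.
The 1/8 is divided into 4 equal shares of 1/32 among Dalia, Amira, Yasmin, Bashir.
Dalia is living and takes 1/32.
Amira is living and takes 1/32.
Yasmin is living and takes 1/32.
Bashir is living and takes 1/32.
Farouk is living and takes 1/8.
Khalida is living and takes 1/8.
Maysoon predeceased; the 1/8 allotted to Maysoon's branch passes to Maysoon's issue by representation.
Nabil is the sole taker at this level and receives the full 1/8.
Umar predeceased; the 1/8 allotted to Umar's branch passes to Umar's issue by representation.
Ghada's line is the sole branch at this level, so the full 1/8 passes to Ghada's issue by representation.
The 1/8 is divided into 3 equal shares of 1/24 among Layth, Karim, Hamid.
Layth is living and takes 1/24.
Karim is living and takes 1/24.
Hamid is living and takes 1/24.

Amira 1/32; Bashir 1/32; Dalia 1/32; Farouk 1/8; Hamid 1/24; Karim 1/24; Khalida 1/8; Layth 1/24; Nabil 1/8; Rashida 3/8; Yasmin 1/32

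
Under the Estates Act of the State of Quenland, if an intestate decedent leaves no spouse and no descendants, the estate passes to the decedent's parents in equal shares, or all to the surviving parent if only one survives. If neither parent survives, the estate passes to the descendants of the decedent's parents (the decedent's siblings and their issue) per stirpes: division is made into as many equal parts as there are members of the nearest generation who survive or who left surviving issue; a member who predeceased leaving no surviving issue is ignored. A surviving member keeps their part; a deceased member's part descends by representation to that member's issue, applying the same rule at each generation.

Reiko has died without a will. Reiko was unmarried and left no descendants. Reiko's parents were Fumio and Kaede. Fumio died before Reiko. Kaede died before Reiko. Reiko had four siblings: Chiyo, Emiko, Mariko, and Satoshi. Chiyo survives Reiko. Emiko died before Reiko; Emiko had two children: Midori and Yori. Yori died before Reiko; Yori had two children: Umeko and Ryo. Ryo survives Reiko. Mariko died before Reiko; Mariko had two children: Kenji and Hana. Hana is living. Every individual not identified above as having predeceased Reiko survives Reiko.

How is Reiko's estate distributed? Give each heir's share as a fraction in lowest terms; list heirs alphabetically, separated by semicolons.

Neither parent survives and there are no descendants, so the estate passes to Reiko's siblings and their issue per stirpes.
The estate is divided into 4 equal shares of 1/4 among Chiyo, Emiko, Mariko, Satoshi.
Chiyo is living and takes 1/4.
Emiko predeceased; the 1/4 allotted to Emiko's branch passes to Emiko's issue by representation.
The 1/4 is divided into 2 equal shares of 1/8 among Midori, Yori.
Midori is living and takes 1/8.
Yori predeceased; the 1/8 allotted to Yori's branch passes to Yori's issue by representation.
The 1/8 is divided into 2 equal shares of 1/16 among Umeko, Ryo.
Umeko is living and takes 1/16.
Ryo is living and takes 1/16.
Mariko predeceased; the 1/4 allotted to Mariko's branch passes to Mariko's issue by representation.
The 1/4 is divided into 2 equal shares of 1/8 among Kenji, Hana.
Kenji is living and takes 1/8.
Hana is living and takes 1/8.
Satoshi is living and takes 1/4.

Chiyo 1/4; Hana 1/8; Kenji 1/8; Midori 1/8; Ryo 1/16; Satoshi 1/4; Umeko 1/16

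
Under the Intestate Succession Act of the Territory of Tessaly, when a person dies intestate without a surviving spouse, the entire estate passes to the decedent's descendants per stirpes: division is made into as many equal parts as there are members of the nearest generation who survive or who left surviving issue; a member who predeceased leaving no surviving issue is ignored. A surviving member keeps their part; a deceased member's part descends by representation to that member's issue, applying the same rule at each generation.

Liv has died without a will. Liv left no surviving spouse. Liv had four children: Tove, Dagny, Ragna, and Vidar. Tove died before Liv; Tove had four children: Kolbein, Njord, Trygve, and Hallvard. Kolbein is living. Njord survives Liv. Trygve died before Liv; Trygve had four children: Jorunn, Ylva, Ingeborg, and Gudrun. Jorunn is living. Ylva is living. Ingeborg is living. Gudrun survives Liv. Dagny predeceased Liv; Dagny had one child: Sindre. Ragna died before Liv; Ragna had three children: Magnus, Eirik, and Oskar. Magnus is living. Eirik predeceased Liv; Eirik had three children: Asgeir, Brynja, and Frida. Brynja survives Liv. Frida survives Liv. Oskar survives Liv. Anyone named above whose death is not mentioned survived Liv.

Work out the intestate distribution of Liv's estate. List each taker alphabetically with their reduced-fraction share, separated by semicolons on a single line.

Asgeir 1/36; Brynja 1/36; Frida 1/36; Gudrun 1/64; Hallvard 1/16; Ingeborg 1/64; Jorunn 1/64; Kolbein 1/16; Magnus 1/12; Njord 1/16; Oskar 1/12; Sindre 1/4; Vidar 1/4; Ylva 1/64

There is no surviving spouse, so the entire estate passes to Liv's descendants per stirpes.
The estate is divided into 4 equal shares of 1/4 among Tove, Dagny, Ragna, Vidar.
Tove predeceased; the 1/4 allotted to Tove's branch passes to Tove's issue by representation.
The 1/4 is divided into 4 equal shares of 1/16 among Kolbein, Njord, Trygve, Hallvard.
Kolbein is living and takes 1/16.
Njord is living and takes 1/16.
Trygve predeceased; the 1/16 allotted to Trygve's branch passes to Trygve's issue by representation.
The 1/16 is divided into 4 equal shares of 1/64 among Jorunn, Ylva, Ingeborg, Gudrun.
Jorunn is living and takes 1/64.
Ylva is living and takes 1/64.
Ingeborg is living and takes 1/64.
Gudrun is living and takes 1/64.
Hallvard is living and takes 1/16.
Dagny predeceased; the 1/4 allotted to Dagny's branch passes to Dagny's issue by representation.
Sindre is the sole taker at this level and receives the full 1/4.
Ragna predeceased; the 1/4 allotted to Ragna's branch passes to Ragna's issue by representation.
The 1/4 is divided into 3 equal shares of 1/12 among Magnus, Eirik, Oskar.
Magnus is living and takes 1/12.
Eirik predeceased; the 1/12 allotted to Eirik's branch passes to Eirik's issue by representation.
The 1/12 is divided into 3 equal shares of 1/36 among Asgeir, Brynja, Frida.
Asgeir is living and takes 1/36.
Brynja is living and takes 1/36.
Frida is living and takes 1/36.
Oskar is living and takes 1/12.
Vidar is living and takes 1/4.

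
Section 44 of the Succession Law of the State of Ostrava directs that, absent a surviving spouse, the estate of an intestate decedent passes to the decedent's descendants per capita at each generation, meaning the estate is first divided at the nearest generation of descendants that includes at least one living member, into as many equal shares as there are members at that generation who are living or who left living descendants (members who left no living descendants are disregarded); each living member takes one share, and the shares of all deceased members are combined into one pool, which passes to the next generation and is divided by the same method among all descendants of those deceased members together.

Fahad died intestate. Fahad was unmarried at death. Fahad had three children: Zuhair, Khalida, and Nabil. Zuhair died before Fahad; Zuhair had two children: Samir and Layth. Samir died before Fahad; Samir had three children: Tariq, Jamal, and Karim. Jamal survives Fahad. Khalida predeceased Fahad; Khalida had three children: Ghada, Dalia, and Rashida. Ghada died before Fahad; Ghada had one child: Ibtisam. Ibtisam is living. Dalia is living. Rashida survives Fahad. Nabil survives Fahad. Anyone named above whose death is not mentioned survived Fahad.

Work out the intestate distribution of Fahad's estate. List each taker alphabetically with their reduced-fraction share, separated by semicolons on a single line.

Dalia 2/15; Ibtisam 1/15; Jamal 1/15; Karim 1/15; Layth 2/15; Nabil 1/3; Rashida 2/15; Tariq 1/15

There is no surviving spouse, so the entire estate passes to Fahad's descendants per capita at each generation.
At generation 1 (Zuhair, Khalida, Nabil) there are 3 shares of (1)/3 = 1/3 each.
Living: Nabil — each takes 1/3.
Deceased: Zuhair and Khalida. Their combined 2/3 is pooled and carried to generation 2.
At generation 2 (Samir, Layth, Ghada, Dalia, Rashida) there are 5 shares of (2/3)/5 = 2/15 each.
Living: Layth, Dalia, and Rashida — each takes 2/15.
Deceased: Samir and Ghada. Their combined 4/15 is pooled and carried to generation 3.
At generation 3 (Tariq, Jamal, Karim, Ibtisam) there are 4 shares of (4/15)/4 = 1/15 each.
Living: Tariq, Jamal, Karim, and Ibtisam — each takes 1/15.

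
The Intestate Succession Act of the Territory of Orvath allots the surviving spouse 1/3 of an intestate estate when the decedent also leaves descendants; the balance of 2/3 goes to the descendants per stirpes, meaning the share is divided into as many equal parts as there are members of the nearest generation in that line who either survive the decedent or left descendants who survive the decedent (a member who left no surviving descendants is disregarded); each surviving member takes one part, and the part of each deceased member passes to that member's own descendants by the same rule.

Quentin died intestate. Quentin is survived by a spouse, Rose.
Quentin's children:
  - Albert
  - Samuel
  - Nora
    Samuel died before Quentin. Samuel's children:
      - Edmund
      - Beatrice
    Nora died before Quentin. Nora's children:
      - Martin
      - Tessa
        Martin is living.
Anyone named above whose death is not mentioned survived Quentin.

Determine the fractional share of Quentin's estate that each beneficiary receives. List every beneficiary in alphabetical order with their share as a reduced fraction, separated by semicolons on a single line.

Rose, as surviving spouse, takes 1/3.
The remaining 2/3 passes to Quentin's descendants per stirpes.
The 2/3 is divided into 3 equal shares of 2/9 among Albert, Samuel, Nora.
Albert is living and takes 2/9.
Samuel predeceased; the 2/9 allotted to Samuel's branch passes to Samuel's issue by representation.
The 2/9 is divided into 2 equal shares of 1/9 among Edmund, Beatrice.
Edmund is living and takes 1/9.
Beatrice is living and takes 1/9.
Nora predeceased; the 2/9 allotted to Nora's branch passes to Nora's issue by representation.
The 2/9 is divided into 2 equal shares of 1/9 among Martin, Tessa.
Martin is living and takes 1/9.
Tessa is living and takes 1/9.

Albert 2/9; Beatrice 1/9; Edmund 1/9; Martin 1/9; Rose 1/3; Tessa 1/9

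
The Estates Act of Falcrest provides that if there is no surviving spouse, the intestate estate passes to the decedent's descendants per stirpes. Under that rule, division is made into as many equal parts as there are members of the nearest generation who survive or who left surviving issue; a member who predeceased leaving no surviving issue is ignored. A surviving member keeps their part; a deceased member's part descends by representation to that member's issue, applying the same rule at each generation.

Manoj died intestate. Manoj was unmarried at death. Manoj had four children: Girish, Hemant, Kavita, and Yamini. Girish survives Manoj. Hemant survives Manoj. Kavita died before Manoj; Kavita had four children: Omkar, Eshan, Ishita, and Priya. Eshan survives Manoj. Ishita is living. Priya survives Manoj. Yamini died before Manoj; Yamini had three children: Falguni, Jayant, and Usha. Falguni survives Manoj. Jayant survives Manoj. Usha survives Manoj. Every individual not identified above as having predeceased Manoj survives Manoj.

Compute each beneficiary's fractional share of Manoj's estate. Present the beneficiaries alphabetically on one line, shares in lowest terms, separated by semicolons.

There is no surviving spouse, so the entire estate passes to Manoj's descendants per stirpes.
The estate is divided into 4 equal shares of 1/4 among Girish, Hemant, Kavita, Yamini.
Girish is living and takes 1/4.
Hemant is living and takes 1/4.
Kavita predeceased; the 1/4 allotted to Kavita's branch passes to Kavita's issue by representation.
The 1/4 is divided into 4 equal shares of 1/16 among Omkar, Eshan, Ishita, Priya.
Omkar is living and takes 1/16.
Eshan is living and takes 1/16.
Ishita is living and takes 1/16.
Priya is living and takes 1/16.
Yamini predeceased; the 1/4 allotted to Yamini's branch passes to Yamini's issue by representation.
The 1/4 is divided into 3 equal shares of 1/12 among Falguni, Jayant, Usha.
Falguni is living and takes 1/12.
Jayant is living and takes 1/12.
Usha is living and takes 1/12.

Eshan 1/16; Falguni 1/12; Girish 1/4; Hemant 1/4; Ishita 1/16; Jayant 1/12; Omkar 1/16; Priya 1/16; Usha 1/12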